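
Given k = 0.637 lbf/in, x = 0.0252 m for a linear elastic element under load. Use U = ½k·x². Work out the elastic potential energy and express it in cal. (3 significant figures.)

Directly: U = ½kx².
k = 0.637 lbf/in = 111.6 N/m; x = 0.0252 m.
U = 0.03542 J  (the unit combination reduces to kg·m²/s² = J)
0.03542 J × (1 cal / 4.184 J) = 0.008466 cal

0.00847 cal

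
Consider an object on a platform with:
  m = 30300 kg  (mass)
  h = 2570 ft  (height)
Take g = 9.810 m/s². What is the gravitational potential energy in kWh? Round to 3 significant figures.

PE is given directly by: PE = mgh.
m = 30300 kg; h = 2570 ft = 783.3 m; g = 9.810 m/s².
PE = 2.328×10^8 J
2.328×10^8 J × (1 kWh / 3.600×10^6 J) = 64.68 kWh

64.7 kWh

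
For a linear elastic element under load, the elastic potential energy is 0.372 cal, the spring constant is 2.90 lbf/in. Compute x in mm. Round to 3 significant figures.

Rearranging: x = √(2U/k).
U = 0.372 cal = 1.556 J; k = 2.90 lbf/in = 507.9 N/m.
x = 0.07829 m
0.07829 m × (1 mm / 0.001000 m) = 78.29 mm

78.3 mm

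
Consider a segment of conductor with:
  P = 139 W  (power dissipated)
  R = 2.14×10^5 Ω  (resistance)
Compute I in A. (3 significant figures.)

Solving P = I²R for I: I = √(P/R).
P = 139 W; R = 2.14×10^5 Ω.
I = 0.02549 A

0.0255 A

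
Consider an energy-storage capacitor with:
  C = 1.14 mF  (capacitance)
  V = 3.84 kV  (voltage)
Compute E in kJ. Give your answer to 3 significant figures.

8.40 kJ

Directly: E = ½CV².
C = 1.14 mF = 0.001140 F; V = 3.84 kV = 3840 V.
E = 8405 J  (the unit combination reduces to kg·m²/s² = J)
8405 J × (1 kJ / 1000 J) = 8.405 kJ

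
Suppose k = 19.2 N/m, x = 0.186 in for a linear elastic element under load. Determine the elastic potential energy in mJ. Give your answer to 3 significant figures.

0.214 mJ

Directly: U = ½kx².
k = 19.2 N/m; x = 0.186 in = 0.004724 m.
U = 2.143×10^-4 J  (the unit combination reduces to kg·m²/s² = J)
2.143×10^-4 J × (1 mJ / 0.001000 J) = 0.2143 mJ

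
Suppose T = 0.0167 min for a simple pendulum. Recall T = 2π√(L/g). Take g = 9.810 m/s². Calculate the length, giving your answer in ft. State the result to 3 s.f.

Rearranging T = 2π√(L/g) for L: L = g·(T/2π)².
T = 0.0167 min = 1.002 s; g = 9.810 m/s².
L = 0.2495 m
0.2495 m × (1 ft / 0.3048 m) = 0.8185 ft

0.819 ft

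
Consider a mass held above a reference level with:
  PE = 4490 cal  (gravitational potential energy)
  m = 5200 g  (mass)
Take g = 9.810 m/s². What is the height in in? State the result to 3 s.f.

Rearranging PE = m·g·h for h: h = PE/(m·g).
PE = 4490 cal = 18786 J; m = 5200 g = 5.200 kg; g = 9.810 m/s².
h = 368.3 m
368.3 m × (1 in / 0.02540 m) = 14499 in

14500 in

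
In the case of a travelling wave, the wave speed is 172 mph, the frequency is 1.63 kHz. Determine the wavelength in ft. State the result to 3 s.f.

0.155 ft

Rearranging v = f·λ for λ: λ = v/f.
v = 172 mph = 76.89 m/s; f = 1.63 kHz = 1630 Hz.
λ = 0.04717 m
0.04717 m × (1 ft / 0.3048 m) = 0.1548 ft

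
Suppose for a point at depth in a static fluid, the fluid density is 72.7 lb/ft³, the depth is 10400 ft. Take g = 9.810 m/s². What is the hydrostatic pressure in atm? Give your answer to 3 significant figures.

357 atm

P is given directly by: P = ρgh.
ρ = 72.7 lb/ft³ = 1165 kg/m³; h = 10400 ft = 3170 m; g = 9.810 m/s².
P = 3.621×10^7 Pa
3.621×10^7 Pa × (1 atm / 1.013×10^5 Pa) = 357.4 atm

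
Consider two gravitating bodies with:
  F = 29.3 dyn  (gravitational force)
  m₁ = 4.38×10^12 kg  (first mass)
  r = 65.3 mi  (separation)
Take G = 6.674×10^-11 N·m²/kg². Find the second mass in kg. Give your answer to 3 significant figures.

11100 kg

Rearranging F = G·m₁·m₂/r² for m₂: m₂ = F·r²/(G·m₁).
F = 29.3 dyn = 2.930×10^-4 N; m₁ = 4.38×10^12 kg; r = 65.3 mi = 1.051×10^5 m; G = 6.674×10^-11 N·m²/kg².
m₂ = 11070 kg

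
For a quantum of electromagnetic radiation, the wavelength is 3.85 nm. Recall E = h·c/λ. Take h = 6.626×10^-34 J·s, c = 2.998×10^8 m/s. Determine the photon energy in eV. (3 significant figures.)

E is given directly by: E = hc/λ.
λ = 3.85 nm = 3.850×10^-9 m; h = 6.626×10^-34 J·s; c = 2.998×10^8 m/s.
E = 5.160×10^-17 J
5.160×10^-17 J × (1 eV / 1.602×10^-19 J) = 322.0 eV

322 eV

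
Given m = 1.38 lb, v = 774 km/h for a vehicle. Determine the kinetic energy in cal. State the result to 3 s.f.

3460 cal

KE is given directly by: KE = ½mv².
m = 1.38 lb = 0.6260 kg; v = 774 km/h = 215.0 m/s.
KE = 14467 J  (the unit combination reduces to kg·m²/s² = J)
14467 J × (1 cal / 4.184 J) = 3458 cal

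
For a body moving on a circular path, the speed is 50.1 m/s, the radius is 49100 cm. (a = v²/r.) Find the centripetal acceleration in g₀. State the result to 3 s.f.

Directly: a = v²/r.
v = 50.1 m/s; r = 49100 cm = 491.0 m.
a = 5.112 m/s²
5.112 m/s² × (1 g₀ / 9.807 m/s²) = 0.5213 g₀

0.521 g₀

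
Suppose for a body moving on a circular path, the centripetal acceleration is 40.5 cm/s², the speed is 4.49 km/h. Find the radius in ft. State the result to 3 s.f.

Rearranging: r = v²/a.
a = 40.5 cm/s² = 0.4050 m/s²; v = 4.49 km/h = 1.247 m/s.
r = 3.841 m
3.841 m × (1 ft / 0.3048 m) = 12.60 ft

12.6 ft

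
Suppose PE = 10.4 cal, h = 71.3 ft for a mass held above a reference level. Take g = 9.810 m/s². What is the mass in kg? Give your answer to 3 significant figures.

0.204 kg

Rearranging PE = m·g·h for m: m = PE/(g·h).
PE = 10.4 cal = 43.51 J; h = 71.3 ft = 21.73 m; g = 9.810 m/s².
m = 0.2041 kg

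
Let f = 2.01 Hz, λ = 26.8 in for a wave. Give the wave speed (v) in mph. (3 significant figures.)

v is given directly by: v = fλ.
f = 2.01 Hz; λ = 26.8 in = 0.6807 m.
v = 1.368 m/s
1.368 m/s × (1 mph / 0.4470 m/s) = 3.061 mph

3.06 mph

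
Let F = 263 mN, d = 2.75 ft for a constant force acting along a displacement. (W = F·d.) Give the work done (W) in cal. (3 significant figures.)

Directly: W = F·d.
F = 263 mN = 0.2630 N; d = 2.75 ft = 0.8382 m.
W = 0.2204 J
0.2204 J × (1 cal / 4.184 J) = 0.05269 cal

0.0527 cal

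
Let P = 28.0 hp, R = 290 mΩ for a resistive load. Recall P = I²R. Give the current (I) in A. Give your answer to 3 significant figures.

Solving P = I²R for I: I = √(P/R).
P = 28.0 hp = 20880 W; R = 290 mΩ = 0.2900 Ω.
I = 268.3 A

268 A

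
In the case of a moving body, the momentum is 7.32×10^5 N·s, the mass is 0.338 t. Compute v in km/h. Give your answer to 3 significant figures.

Rearranging p = m·v for v: v = p/m.
p = 7.32×10^5 N·s = 7.320×10^5 kg·m/s; m = 0.338 t = 338.0 kg.
v = 2166 m/s
2166 m/s × (1 km/h / 0.2778 m/s) = 7796 km/h

7800 km/h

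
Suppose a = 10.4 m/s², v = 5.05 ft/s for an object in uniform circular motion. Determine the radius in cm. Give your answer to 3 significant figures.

Rearranging a = v²/r for r: r = v²/a.
a = 10.4 m/s²; v = 5.05 ft/s = 1.539 m/s.
r = 0.2278 m
0.2278 m × (1 cm / 0.01000 m) = 22.78 cm

22.8 cm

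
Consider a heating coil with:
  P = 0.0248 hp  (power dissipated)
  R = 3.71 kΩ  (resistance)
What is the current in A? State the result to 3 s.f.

Rearranging P = I²R for I: I = √(P/R).
P = 0.0248 hp = 18.49 W; R = 3.71 kΩ = 3710 Ω.
I = 0.07060 A

0.0706 A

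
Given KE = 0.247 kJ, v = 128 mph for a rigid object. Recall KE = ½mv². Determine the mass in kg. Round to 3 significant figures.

Rearranging KE = ½mv² for m: m = 2·KE/v².
KE = 0.247 kJ = 247.0 J; v = 128 mph = 57.22 m/s.
m = 0.1509 kg

0.151 kg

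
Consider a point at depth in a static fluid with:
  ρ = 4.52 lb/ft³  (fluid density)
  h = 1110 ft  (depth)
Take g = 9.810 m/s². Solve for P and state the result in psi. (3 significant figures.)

34.9 psi

P is given directly by: P = ρgh.
ρ = 4.52 lb/ft³ = 72.40 kg/m³; h = 1110 ft = 338.3 m; g = 9.810 m/s².
P = 2.403×10^5 Pa  (the unit combination reduces to kg/(m·s²) = Pa)
2.403×10^5 Pa × (1 psi / 6895 Pa) = 34.85 psi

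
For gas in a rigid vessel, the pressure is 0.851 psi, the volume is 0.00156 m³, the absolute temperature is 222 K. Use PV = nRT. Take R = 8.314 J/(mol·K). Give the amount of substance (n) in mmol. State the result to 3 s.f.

4.96 mmol

Solving PV = nRT for n: n = PV/(RT).
P = 0.851 psi = 5867 Pa; V = 0.00156 m³; T = 222 K; R = 8.314 J/(mol·K).
n = 0.004959 mol
0.004959 mol × (1 mmol / 0.001000 mol) = 4.959 mmol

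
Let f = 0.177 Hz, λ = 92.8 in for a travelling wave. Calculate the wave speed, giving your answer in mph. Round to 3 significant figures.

Directly: v = fλ.
f = 0.177 Hz; λ = 92.8 in = 2.357 m.
v = 0.4172 m/s
0.4172 m/s × (1 mph / 0.4470 m/s) = 0.9333 mph

0.933 mph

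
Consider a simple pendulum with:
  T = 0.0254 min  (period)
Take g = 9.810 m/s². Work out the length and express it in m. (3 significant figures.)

Rearranging: L = g·(T/2π)².
T = 0.0254 min = 1.524 s; g = 9.810 m/s².
L = 0.5771 m

0.577 m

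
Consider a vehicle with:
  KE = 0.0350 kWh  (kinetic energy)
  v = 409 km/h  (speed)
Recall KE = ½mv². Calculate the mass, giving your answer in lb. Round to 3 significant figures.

Solving KE = ½mv² for m: m = 2·KE/v².
KE = 0.0350 kWh = 1.260×10^5 J; v = 409 km/h = 113.6 m/s.
m = 19.52 kg
19.52 kg × (1 lb / 0.4536 kg) = 43.04 lb

43.0 lb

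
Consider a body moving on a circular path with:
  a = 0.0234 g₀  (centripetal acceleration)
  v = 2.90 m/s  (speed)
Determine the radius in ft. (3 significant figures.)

Solving a = v²/r for r: r = v²/a.
a = 0.0234 g₀ = 0.2295 m/s²; v = 2.90 m/s.
r = 36.65 m
36.65 m × (1 ft / 0.3048 m) = 120.2 ft

120 ft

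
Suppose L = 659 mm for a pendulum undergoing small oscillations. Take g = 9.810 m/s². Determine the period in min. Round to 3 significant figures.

T is given directly by: T = 2π√(L/g).
L = 659 mm = 0.6590 m; g = 9.810 m/s².
T = 1.629 s
1.629 s × (1 min / 60.00 s) = 0.02714 min

0.0271 min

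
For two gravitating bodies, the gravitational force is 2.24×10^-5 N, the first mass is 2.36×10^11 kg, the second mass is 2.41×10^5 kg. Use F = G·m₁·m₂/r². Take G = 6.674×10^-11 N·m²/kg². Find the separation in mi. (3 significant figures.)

From Newton's law of gravitation: r = √(G·m₁m₂/F).
F = 2.24×10^-5 N; m₁ = 2.36×10^11 kg; m₂ = 2.41×10^5 kg; G = 6.674×10^-11 N·m²/kg².
r = 4.117×10^5 m
4.117×10^5 m × (1 mi / 1609 m) = 255.8 mi

256 mi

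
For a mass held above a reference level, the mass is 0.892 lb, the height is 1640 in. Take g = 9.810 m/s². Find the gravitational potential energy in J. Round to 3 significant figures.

165 J

Directly: PE = mgh.
m = 0.892 lb = 0.4046 kg; h = 1640 in = 41.66 m; g = 9.810 m/s².
PE = 165.3 J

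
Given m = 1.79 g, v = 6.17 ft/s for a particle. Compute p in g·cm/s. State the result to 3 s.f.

337 g·cm/s

p is given directly by: p = mv.
m = 1.79 g = 0.001790 kg; v = 6.17 ft/s = 1.881 m/s.
p = 0.003366 kg·m/s
0.003366 kg·m/s × (1 g·cm/s / 1.000×10^-5 kg·m/s) = 336.6 g·cm/s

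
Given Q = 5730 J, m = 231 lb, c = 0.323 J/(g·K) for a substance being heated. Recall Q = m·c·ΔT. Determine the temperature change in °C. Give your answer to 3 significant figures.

Solving Q = m·c·ΔT for ΔT: ΔT = Q/(m·c).
Q = 5730 J; m = 231 lb = 104.8 kg; c = 0.323 J/(g·K) = 323.0 J/(kg·K).
ΔT = 0.1693 K
Since 1 °C = 1 K, 0.1693 °C.

0.169 °C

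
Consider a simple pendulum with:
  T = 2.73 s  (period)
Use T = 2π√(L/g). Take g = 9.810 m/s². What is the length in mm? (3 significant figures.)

1850 mm

Rearranging: L = g·(T/2π)².
T = 2.73 s; g = 9.810 m/s².
L = 1.852 m
1.852 m × (1 mm / 0.001000 m) = 1852 mm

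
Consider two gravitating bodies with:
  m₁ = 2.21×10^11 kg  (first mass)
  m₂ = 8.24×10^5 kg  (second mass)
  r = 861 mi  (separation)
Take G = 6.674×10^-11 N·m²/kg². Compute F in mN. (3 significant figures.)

F is given directly by: F = Gm₁m₂/r².
m₁ = 2.21×10^11 kg; m₂ = 8.24×10^5 kg; r = 861 mi = 1.386×10^6 m; G = 6.674×10^-11 N·m²/kg².
F = 6.330×10^-6 N
6.330×10^-6 N × (1 mN / 0.001000 N) = 0.006330 mN

0.00633 mN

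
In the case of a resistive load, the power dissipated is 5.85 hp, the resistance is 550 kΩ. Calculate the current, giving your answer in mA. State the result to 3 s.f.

89.1 mA

Rearranging P = I²R for I: I = √(P/R).
P = 5.85 hp = 4362 W; R = 550 kΩ = 5.500×10^5 Ω.
I = 0.08906 A
0.08906 A × (1 mA / 0.001000 A) = 89.06 mA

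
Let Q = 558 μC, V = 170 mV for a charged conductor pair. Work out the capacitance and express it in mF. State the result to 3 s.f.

3.28 mF

C is given directly by: C = Q/V.
Q = 558 μC = 5.580×10^-4 C; V = 170 mV = 0.1700 V.
C = 0.003282 F
0.003282 F × (1 mF / 0.001000 F) = 3.282 mF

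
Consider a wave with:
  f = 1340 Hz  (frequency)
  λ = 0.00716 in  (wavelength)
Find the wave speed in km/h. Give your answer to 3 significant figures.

v is given directly by: v = fλ.
f = 1340 Hz; λ = 0.00716 in = 1.819×10^-4 m.
v = 0.2437 m/s
0.2437 m/s × (1 km/h / 0.2778 m/s) = 0.8773 km/h

0.877 km/h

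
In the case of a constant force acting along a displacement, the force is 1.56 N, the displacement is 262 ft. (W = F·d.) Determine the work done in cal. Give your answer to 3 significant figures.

29.8 cal

W is given directly by: W = F·d.
F = 1.56 N; d = 262 ft = 79.86 m.
W = 124.6 J  (the unit combination reduces to kg·m²/s² = J)
124.6 J × (1 cal / 4.184 J) = 29.77 cal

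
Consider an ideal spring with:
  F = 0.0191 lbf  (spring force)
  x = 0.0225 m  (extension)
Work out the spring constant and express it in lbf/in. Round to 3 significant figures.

0.0216 lbf/in

From Hooke's law: k = F/x.
F = 0.0191 lbf = 0.08496 N; x = 0.0225 m.
k = 3.776 N/m
3.776 N/m × (1 lbf/in / 175.1 N/m) = 0.02156 lbf/in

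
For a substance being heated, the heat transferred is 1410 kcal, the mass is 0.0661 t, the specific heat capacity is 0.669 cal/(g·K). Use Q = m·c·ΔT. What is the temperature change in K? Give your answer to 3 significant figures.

31.9 K

Solving Q = m·c·ΔT for ΔT: ΔT = Q/(m·c).
Q = 1410 kcal = 5.899×10^6 J; m = 0.0661 t = 66.10 kg; c = 0.669 cal/(g·K) = 2799 J/(kg·K).
ΔT = 31.89 K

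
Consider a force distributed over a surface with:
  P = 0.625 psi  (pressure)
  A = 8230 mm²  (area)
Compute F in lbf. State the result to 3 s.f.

Solving P = F/A for F: F = P·A.
P = 0.625 psi = 4309 Pa; A = 8230 mm² = 0.008230 m².
F = 35.46 N  (the unit combination reduces to kg·m/s² = N)
35.46 N × (1 lbf / 4.448 N) = 7.973 lbf

7.97 lbf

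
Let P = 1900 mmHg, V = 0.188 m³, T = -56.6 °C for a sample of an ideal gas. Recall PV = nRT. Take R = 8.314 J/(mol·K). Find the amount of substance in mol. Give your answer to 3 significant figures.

From the ideal-gas law: n = PV/(RT).
P = 1900 mmHg = 2.533×10^5 Pa; V = 0.188 m³; T = -56.6 °C = 216.5 K; R = 8.314 J/(mol·K).
n = 26.45 mol

26.5 mol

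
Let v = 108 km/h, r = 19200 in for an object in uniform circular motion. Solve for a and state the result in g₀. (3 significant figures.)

0.188 g₀

a is given directly by: a = v²/r.
v = 108 km/h = 30.00 m/s; r = 19200 in = 487.7 m.
a = 1.845 m/s²
1.845 m/s² × (1 g₀ / 9.807 m/s²) = 0.1882 g₀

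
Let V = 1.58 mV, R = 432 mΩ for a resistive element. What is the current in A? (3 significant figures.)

Solving V = I·R for I: I = V/R.
V = 1.58 mV = 0.001580 V; R = 432 mΩ = 0.4320 Ω.
I = 0.003657 A

0.00366 A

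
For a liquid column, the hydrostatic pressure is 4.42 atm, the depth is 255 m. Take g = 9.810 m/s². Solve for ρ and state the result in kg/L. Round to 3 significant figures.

Solving P = ρ·g·h for ρ: ρ = P/(g·h).
P = 4.42 atm = 4.479×10^5 Pa; h = 255 m; g = 9.810 m/s².
ρ = 179.0 kg/m³
179.0 kg/m³ × (1 kg/L / 1000 kg/m³) = 0.1790 kg/L

0.179 kg/L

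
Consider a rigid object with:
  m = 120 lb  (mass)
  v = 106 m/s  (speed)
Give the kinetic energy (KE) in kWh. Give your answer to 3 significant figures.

KE is given directly by: KE = ½mv².
m = 120 lb = 54.43 kg; v = 106 m/s.
KE = 3.058×10^5 J  (the unit combination reduces to kg·m²/s² = J)
3.058×10^5 J × (1 kWh / 3.600×10^6 J) = 0.08494 kWh

0.0849 kWh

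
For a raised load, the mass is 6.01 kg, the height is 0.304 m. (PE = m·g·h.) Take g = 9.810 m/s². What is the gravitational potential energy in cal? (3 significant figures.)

4.28 cal

Directly: PE = mgh.
m = 6.01 kg; h = 0.304 m; g = 9.810 m/s².
PE = 17.92 J
17.92 J × (1 cal / 4.184 J) = 4.284 cal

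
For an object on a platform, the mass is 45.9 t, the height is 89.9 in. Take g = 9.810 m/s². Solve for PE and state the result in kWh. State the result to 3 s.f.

Directly: PE = mgh.
m = 45.9 t = 45900 kg; h = 89.9 in = 2.283 m; g = 9.810 m/s².
PE = 1.028×10^6 J  (the unit combination reduces to kg·m²/s² = J)
1.028×10^6 J × (1 kWh / 3.600×10^6 J) = 0.2856 kWh

0.286 kWh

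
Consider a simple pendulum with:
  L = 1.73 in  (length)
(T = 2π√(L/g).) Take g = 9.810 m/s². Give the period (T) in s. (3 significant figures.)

Directly: T = 2π√(L/g).
L = 1.73 in = 0.04394 m; g = 9.810 m/s².
T = 0.4205 s

0.421 s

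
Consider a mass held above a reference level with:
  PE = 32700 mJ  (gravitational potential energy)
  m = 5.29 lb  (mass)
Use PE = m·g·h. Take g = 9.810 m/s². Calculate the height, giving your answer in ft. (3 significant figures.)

Solving PE = m·g·h for h: h = PE/(m·g).
PE = 32700 mJ = 32.70 J; m = 5.29 lb = 2.400 kg; g = 9.810 m/s².
h = 1.389 m
1.389 m × (1 ft / 0.3048 m) = 4.558 ft

4.56 ft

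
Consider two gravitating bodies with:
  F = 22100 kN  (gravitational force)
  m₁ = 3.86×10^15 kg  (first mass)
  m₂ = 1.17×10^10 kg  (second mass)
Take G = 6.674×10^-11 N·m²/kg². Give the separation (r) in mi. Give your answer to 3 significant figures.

7.26 mi

From Newton's law of gravitation: r = √(G·m₁m₂/F).
F = 22100 kN = 2.210×10^7 N; m₁ = 3.86×10^15 kg; m₂ = 1.17×10^10 kg; G = 6.674×10^-11 N·m²/kg².
r = 11678 m
11678 m × (1 mi / 1609 m) = 7.257 mi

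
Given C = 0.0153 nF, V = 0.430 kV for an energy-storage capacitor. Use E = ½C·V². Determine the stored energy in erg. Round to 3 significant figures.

14.1 erg

E is given directly by: E = ½CV².
C = 0.0153 nF = 1.530×10^-11 F; V = 0.430 kV = 430.0 V.
E = 1.414×10^-6 J
1.414×10^-6 J × (1 erg / 1.000×10^-7 J) = 14.14 erg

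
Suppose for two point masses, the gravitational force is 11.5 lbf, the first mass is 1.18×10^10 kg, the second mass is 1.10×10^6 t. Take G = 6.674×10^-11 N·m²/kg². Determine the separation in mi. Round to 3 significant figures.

2.56 mi

From Newton's law of gravitation: r = √(G·m₁m₂/F).
F = 11.5 lbf = 51.15 N; m₁ = 1.18×10^10 kg; m₂ = 1.10×10^6 t = 1.100×10^9 kg; G = 6.674×10^-11 N·m²/kg².
r = 4115 m
4115 m × (1 mi / 1609 m) = 2.557 mi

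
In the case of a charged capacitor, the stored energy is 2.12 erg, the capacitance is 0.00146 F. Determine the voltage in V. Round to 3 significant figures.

0.0170 V

Rearranging E = ½C·V² for V: V = √(2E/C).
E = 2.12 erg = 2.120×10^-7 J; C = 0.00146 F.
V = 0.01704 V  (the unit combination reduces to kg·m²/(A·s³) = V)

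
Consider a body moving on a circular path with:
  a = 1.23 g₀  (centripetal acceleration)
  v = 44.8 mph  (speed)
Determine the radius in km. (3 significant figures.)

0.0333 km

Rearranging a = v²/r for r: r = v²/a.
a = 1.23 g₀ = 12.06 m/s²; v = 44.8 mph = 20.03 m/s.
r = 33.25 m
33.25 m × (1 km / 1000 m) = 0.03325 km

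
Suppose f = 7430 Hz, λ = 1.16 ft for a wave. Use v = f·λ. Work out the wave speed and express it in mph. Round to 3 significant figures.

5880 mph

Directly: v = fλ.
f = 7430 Hz; λ = 1.16 ft = 0.3536 m.
v = 2627 m/s
2627 m/s × (1 mph / 0.4470 m/s) = 5876 mph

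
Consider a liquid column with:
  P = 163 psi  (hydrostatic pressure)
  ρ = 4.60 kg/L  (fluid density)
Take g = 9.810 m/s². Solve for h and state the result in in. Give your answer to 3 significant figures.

980 in

Rearranging P = ρ·g·h for h: h = P/(ρ·g).
P = 163 psi = 1.124×10^6 Pa; ρ = 4.60 kg/L = 4600 kg/m³; g = 9.810 m/s².
h = 24.90 m
24.90 m × (1 in / 0.02540 m) = 980.5 in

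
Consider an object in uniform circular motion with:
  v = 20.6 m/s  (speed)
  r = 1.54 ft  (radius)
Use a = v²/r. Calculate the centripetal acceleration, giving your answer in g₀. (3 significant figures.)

92.2 g₀

Directly: a = v²/r.
v = 20.6 m/s; r = 1.54 ft = 0.4694 m.
a = 904.1 m/s²
904.1 m/s² × (1 g₀ / 9.807 m/s²) = 92.19 g₀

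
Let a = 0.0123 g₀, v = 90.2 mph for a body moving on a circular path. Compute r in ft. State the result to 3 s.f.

Rearranging a = v²/r for r: r = v²/a.
a = 0.0123 g₀ = 0.1206 m/s²; v = 90.2 mph = 40.32 m/s.
r = 13480 m
13480 m × (1 ft / 0.3048 m) = 44225 ft

44200 ft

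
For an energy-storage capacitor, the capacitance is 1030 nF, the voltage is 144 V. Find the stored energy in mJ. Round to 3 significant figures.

E is given directly by: E = ½CV².
C = 1030 nF = 1.030×10^-6 F; V = 144 V.
E = 0.01068 J
0.01068 J × (1 mJ / 0.001000 J) = 10.68 mJ

10.7 mJ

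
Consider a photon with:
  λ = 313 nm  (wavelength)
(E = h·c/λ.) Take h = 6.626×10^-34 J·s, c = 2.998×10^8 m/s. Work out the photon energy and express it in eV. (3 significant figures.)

3.96 eV

E is given directly by: E = hc/λ.
λ = 313 nm = 3.130×10^-7 m; h = 6.626×10^-34 J·s; c = 2.998×10^8 m/s.
E = 6.347×10^-19 J  (the unit combination reduces to kg·m²/s² = J)
6.347×10^-19 J × (1 eV / 1.602×10^-19 J) = 3.961 eV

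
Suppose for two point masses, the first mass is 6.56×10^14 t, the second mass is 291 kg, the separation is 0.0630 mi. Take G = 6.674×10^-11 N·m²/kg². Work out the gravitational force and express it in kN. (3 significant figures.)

F is given directly by: F = Gm₁m₂/r².
m₁ = 6.56×10^14 t = 6.560×10^17 kg; m₂ = 291 kg; r = 0.0630 mi = 101.4 m; G = 6.674×10^-11 N·m²/kg².
F = 1.239×10^6 N
1.239×10^6 N × (1 kN / 1000 N) = 1239 kN

1240 kN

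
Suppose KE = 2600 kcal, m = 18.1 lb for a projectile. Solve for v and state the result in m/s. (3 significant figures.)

Rearranging: v = √(2·KE/m).
KE = 2600 kcal = 1.088×10^7 J; m = 18.1 lb = 8.210 kg.
v = 1628 m/s

1630 m/s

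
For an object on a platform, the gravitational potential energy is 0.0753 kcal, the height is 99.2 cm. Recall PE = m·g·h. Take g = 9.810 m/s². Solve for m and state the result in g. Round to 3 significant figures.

32400 g

Solving PE = m·g·h for m: m = PE/(g·h).
PE = 0.0753 kcal = 315.1 J; h = 99.2 cm = 0.9920 m; g = 9.810 m/s².
m = 32.37 kg
32.37 kg × (1 g / 0.001000 kg) = 32375 g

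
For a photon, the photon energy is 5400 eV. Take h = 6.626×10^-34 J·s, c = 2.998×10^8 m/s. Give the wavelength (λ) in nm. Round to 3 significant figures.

Solving E = h·c/λ for λ: λ = hc/E.
E = 5400 eV = 8.652×10^-16 J; h = 6.626×10^-34 J·s; c = 2.998×10^8 m/s.
λ = 2.296×10^-10 m
2.296×10^-10 m × (1 nm / 1.000×10^-9 m) = 0.2296 nm

0.230 nm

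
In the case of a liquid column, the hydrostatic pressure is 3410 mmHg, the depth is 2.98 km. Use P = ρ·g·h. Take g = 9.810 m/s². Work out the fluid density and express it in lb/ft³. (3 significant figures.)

0.971 lb/ft³

Solving P = ρ·g·h for ρ: ρ = P/(g·h).
P = 3410 mmHg = 4.546×10^5 Pa; h = 2.98 km = 2980 m; g = 9.810 m/s².
ρ = 15.55 kg/m³
15.55 kg/m³ × (1 lb/ft³ / 16.02 kg/m³) = 0.9708 lb/ft³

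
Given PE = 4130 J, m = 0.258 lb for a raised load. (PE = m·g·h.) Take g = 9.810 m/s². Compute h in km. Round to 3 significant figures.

Rearranging PE = m·g·h for h: h = PE/(m·g).
PE = 4130 J; m = 0.258 lb = 0.1170 kg; g = 9.810 m/s².
h = 3597 m
3597 m × (1 km / 1000 m) = 3.597 km

3.60 km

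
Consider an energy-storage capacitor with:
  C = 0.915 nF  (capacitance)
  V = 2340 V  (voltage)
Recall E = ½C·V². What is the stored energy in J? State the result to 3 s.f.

0.00251 J

E is given directly by: E = ½CV².
C = 0.915 nF = 9.150×10^-10 F; V = 2340 V.
E = 0.002505 J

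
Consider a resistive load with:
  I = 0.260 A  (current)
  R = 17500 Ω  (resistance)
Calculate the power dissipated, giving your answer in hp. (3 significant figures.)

1.59 hp

Directly: P = I²R.
I = 0.260 A; R = 17500 Ω.
P = 1183 W
1183 W × (1 hp / 745.7 W) = 1.586 hp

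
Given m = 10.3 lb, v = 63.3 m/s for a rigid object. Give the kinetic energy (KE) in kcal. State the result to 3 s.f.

Directly: KE = ½mv².
m = 10.3 lb = 4.672 kg; v = 63.3 m/s.
KE = 9360 J  (the unit combination reduces to kg·m²/s² = J)
9360 J × (1 kcal / 4184 J) = 2.237 kcal

2.24 kcal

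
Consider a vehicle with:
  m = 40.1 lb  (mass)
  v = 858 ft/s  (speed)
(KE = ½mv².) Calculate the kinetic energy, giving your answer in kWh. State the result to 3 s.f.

KE is given directly by: KE = ½mv².
m = 40.1 lb = 18.19 kg; v = 858 ft/s = 261.5 m/s.
KE = 6.220×10^5 J  (the unit combination reduces to kg·m²/s² = J)
6.220×10^5 J × (1 kWh / 3.600×10^6 J) = 0.1728 kWh

0.173 kWh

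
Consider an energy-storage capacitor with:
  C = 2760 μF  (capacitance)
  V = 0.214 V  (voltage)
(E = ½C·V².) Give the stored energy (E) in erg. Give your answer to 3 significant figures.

Directly: E = ½CV².
C = 2760 μF = 0.002760 F; V = 0.214 V.
E = 6.320×10^-5 J
6.320×10^-5 J × (1 erg / 1.000×10^-7 J) = 632.0 erg

632 erg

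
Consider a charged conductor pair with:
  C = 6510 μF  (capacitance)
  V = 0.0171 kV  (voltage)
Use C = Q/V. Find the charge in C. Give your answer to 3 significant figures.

Rearranging C = Q/V for Q: Q = CV.
C = 6510 μF = 0.006510 F; V = 0.0171 kV = 17.10 V.
Q = 0.1113 C

0.111 C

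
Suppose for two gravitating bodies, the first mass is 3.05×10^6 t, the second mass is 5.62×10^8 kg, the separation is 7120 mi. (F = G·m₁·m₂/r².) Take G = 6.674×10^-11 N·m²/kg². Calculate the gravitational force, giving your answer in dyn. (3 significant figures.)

From Newton's law of gravitation: F = Gm₁m₂/r².
m₁ = 3.05×10^6 t = 3.050×10^9 kg; m₂ = 5.62×10^8 kg; r = 7120 mi = 1.146×10^7 m; G = 6.674×10^-11 N·m²/kg².
F = 8.713×10^-7 N  (the unit combination reduces to kg·m/s² = N)
8.713×10^-7 N × (1 dyn / 1.000×10^-5 N) = 0.08713 dyn

0.0871 dyn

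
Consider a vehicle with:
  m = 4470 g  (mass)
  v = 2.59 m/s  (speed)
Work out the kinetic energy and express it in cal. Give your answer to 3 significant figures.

3.58 cal

KE is given directly by: KE = ½mv².
m = 4470 g = 4.470 kg; v = 2.59 m/s.
KE = 14.99 J
14.99 J × (1 cal / 4.184 J) = 3.583 cal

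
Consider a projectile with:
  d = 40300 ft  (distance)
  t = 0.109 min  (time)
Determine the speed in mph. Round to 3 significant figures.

Directly: v = d/t.
d = 40300 ft = 12283 m; t = 0.109 min = 6.540 s.
v = 1878 m/s
1878 m/s × (1 mph / 0.4470 m/s) = 4201 mph

4200 mph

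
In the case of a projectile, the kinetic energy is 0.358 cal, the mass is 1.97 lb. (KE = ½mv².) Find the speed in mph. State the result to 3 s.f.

4.10 mph

Rearranging KE = ½mv² for v: v = √(2·KE/m).
KE = 0.358 cal = 1.498 J; m = 1.97 lb = 0.8936 kg.
v = 1.831 m/s
1.831 m/s × (1 mph / 0.4470 m/s) = 4.096 mph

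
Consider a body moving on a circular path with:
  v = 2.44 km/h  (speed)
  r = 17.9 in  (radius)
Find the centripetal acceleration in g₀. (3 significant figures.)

0.103 g₀

a is given directly by: a = v²/r.
v = 2.44 km/h = 0.6778 m/s; r = 17.9 in = 0.4547 m.
a = 1.010 m/s²
1.010 m/s² × (1 g₀ / 9.807 m/s²) = 0.1030 g₀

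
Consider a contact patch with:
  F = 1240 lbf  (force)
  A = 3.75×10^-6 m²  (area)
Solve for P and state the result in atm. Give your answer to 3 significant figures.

14500 atm

P is given directly by: P = F/A.
F = 1240 lbf = 5516 N; A = 3.75×10^-6 m².
P = 1.471×10^9 Pa  (the unit combination reduces to kg/(m·s²) = Pa)
1.471×10^9 Pa × (1 atm / 1.013×10^5 Pa) = 14516 atm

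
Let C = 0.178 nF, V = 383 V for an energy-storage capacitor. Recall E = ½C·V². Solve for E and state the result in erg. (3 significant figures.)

131 erg

Directly: E = ½CV².
C = 0.178 nF = 1.780×10^-10 F; V = 383 V.
E = 1.306×10^-5 J
1.306×10^-5 J × (1 erg / 1.000×10^-7 J) = 130.6 erg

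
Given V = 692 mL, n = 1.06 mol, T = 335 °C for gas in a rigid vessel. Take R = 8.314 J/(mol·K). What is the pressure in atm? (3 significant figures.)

Directly: P = nRT/V.
V = 692 mL = 6.920×10^-4 m³; n = 1.06 mol; T = 335 °C = 608.1 K; R = 8.314 J/(mol·K).
P = 7.745×10^6 Pa
7.745×10^6 Pa × (1 atm / 1.013×10^5 Pa) = 76.44 atm

76.4 atm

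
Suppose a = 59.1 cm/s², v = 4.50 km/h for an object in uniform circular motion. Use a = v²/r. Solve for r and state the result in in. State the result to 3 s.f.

104 in

Rearranging: r = v²/a.
a = 59.1 cm/s² = 0.5910 m/s²; v = 4.50 km/h = 1.250 m/s.
r = 2.644 m
2.644 m × (1 in / 0.02540 m) = 104.1 in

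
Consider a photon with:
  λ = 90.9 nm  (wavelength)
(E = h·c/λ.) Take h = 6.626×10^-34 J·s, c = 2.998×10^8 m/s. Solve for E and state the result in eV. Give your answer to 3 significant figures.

13.6 eV

Directly: E = hc/λ.
λ = 90.9 nm = 9.090×10^-8 m; h = 6.626×10^-34 J·s; c = 2.998×10^8 m/s.
E = 2.185×10^-18 J  (the unit combination reduces to kg·m²/s² = J)
2.185×10^-18 J × (1 eV / 1.602×10^-19 J) = 13.64 eV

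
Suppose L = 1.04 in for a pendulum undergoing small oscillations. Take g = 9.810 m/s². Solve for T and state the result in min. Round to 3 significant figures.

Directly: T = 2π√(L/g).
L = 1.04 in = 0.02642 m; g = 9.810 m/s².
T = 0.3260 s
0.3260 s × (1 min / 60.00 s) = 0.005434 min

0.00543 min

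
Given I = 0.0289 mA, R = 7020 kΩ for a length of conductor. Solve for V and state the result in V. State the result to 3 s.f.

203 V

From Ohm's law: V = IR.
I = 0.0289 mA = 2.890×10^-5 A; R = 7020 kΩ = 7.020×10^6 Ω.
V = 202.9 V  (the unit combination reduces to kg·m²/(A·s³) = V)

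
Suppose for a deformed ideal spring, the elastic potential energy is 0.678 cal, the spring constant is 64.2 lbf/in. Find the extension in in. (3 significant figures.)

Rearranging: x = √(2U/k).
U = 0.678 cal = 2.837 J; k = 64.2 lbf/in = 11243 N/m.
x = 0.02246 m
0.02246 m × (1 in / 0.02540 m) = 0.8844 in

0.884 in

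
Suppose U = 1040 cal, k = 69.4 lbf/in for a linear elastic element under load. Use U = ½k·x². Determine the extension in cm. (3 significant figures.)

Rearranging: x = √(2U/k).
U = 1040 cal = 4351 J; k = 69.4 lbf/in = 12154 N/m.
x = 0.8462 m
0.8462 m × (1 cm / 0.01000 m) = 84.62 cm

84.6 cm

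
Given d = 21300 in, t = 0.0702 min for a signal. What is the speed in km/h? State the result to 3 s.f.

v is given directly by: v = d/t.
d = 21300 in = 541.0 m; t = 0.0702 min = 4.212 s.
v = 128.4 m/s
128.4 m/s × (1 km/h / 0.2778 m/s) = 462.4 km/h

462 km/h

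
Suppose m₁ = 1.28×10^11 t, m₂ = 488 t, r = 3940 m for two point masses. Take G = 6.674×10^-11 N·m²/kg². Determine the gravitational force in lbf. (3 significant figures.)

60.4 lbf

Directly: F = Gm₁m₂/r².
m₁ = 1.28×10^11 t = 1.280×10^14 kg; m₂ = 488 t = 4.880×10^5 kg; r = 3940 m; G = 6.674×10^-11 N·m²/kg².
F = 268.5 N
268.5 N × (1 lbf / 4.448 N) = 60.37 lbf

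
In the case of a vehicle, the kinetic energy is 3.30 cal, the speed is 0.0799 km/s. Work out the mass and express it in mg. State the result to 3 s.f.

Solving KE = ½mv² for m: m = 2·KE/v².
KE = 3.30 cal = 13.81 J; v = 0.0799 km/s = 79.90 m/s.
m = 0.004326 kg
0.004326 kg × (1 mg / 1.000×10^-6 kg) = 4326 mg

4330 mg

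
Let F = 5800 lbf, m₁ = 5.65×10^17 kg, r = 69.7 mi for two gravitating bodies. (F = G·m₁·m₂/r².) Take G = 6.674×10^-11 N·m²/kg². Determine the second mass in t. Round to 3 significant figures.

From Newton's law of gravitation: m₂ = F·r²/(G·m₁).
F = 5800 lbf = 25800 N; m₁ = 5.65×10^17 kg; r = 69.7 mi = 1.122×10^5 m; G = 6.674×10^-11 N·m²/kg².
m₂ = 8.609×10^6 kg
8.609×10^6 kg × (1 t / 1000 kg) = 8609 t

8610 t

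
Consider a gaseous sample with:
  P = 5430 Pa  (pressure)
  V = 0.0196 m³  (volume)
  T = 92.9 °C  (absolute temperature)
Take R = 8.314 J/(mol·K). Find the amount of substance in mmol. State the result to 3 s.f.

35.0 mmol

From the ideal-gas law: n = PV/(RT).
P = 5430 Pa; V = 0.0196 m³; T = 92.9 °C = 366.0 K; R = 8.314 J/(mol·K).
n = 0.03497 mol
0.03497 mol × (1 mmol / 0.001000 mol) = 34.97 mmol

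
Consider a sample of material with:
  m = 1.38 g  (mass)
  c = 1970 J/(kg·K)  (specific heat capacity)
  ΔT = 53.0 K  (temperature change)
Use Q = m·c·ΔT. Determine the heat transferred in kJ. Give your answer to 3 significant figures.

Q is given directly by: Q = mcΔT.
m = 1.38 g = 0.001380 kg; c = 1970 J/(kg·K); ΔT = 53.0 K.
Q = 144.1 J
144.1 J × (1 kJ / 1000 J) = 0.1441 kJ

0.144 kJ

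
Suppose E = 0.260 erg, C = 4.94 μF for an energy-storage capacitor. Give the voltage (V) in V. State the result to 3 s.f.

Rearranging E = ½C·V² for V: V = √(2E/C).
E = 0.260 erg = 2.600×10^-8 J; C = 4.94 μF = 4.940×10^-6 F.
V = 0.1026 V  (the unit combination reduces to kg·m²/(A·s³) = V)

0.103 V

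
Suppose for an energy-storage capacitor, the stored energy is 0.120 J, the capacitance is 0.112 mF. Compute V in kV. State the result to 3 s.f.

0.0463 kV

Rearranging: V = √(2E/C).
E = 0.120 J; C = 0.112 mF = 1.120×10^-4 F.
V = 46.29 V  (the unit combination reduces to kg·m²/(A·s³) = V)
46.29 V × (1 kV / 1000 V) = 0.04629 kV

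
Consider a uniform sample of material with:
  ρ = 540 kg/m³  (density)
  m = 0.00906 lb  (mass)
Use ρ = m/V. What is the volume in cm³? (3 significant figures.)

7.61 cm³

Solving ρ = m/V for V: V = m/ρ.
ρ = 540 kg/m³; m = 0.00906 lb = 0.004110 kg.
V = 7.610×10^-6 m³
7.610×10^-6 m³ × (1 cm³ / 1.000×10^-6 m³) = 7.610 cm³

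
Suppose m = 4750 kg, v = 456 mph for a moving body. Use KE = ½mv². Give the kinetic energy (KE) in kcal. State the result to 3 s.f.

23600 kcal

KE is given directly by: KE = ½mv².
m = 4750 kg; v = 456 mph = 203.9 m/s.
KE = 9.869×10^7 J  (the unit combination reduces to kg·m²/s² = J)
9.869×10^7 J × (1 kcal / 4184 J) = 23588 kcal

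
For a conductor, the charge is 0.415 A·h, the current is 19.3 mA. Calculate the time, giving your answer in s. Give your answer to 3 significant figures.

Rearranging q = I·t for t: t = q/I.
q = 0.415 A·h = 1494 C; I = 19.3 mA = 0.01930 A.
t = 77409 s

77400 s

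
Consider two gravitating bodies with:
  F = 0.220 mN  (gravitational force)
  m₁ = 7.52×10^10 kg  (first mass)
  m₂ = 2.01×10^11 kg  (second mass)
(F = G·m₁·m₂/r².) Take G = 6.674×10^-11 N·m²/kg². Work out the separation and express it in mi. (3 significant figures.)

Rearranging F = G·m₁·m₂/r² for r: r = √(G·m₁m₂/F).
F = 0.220 mN = 2.200×10^-4 N; m₁ = 7.52×10^10 kg; m₂ = 2.01×10^11 kg; G = 6.674×10^-11 N·m²/kg².
r = 6.772×10^7 m
6.772×10^7 m × (1 mi / 1609 m) = 42077 mi

42100 mi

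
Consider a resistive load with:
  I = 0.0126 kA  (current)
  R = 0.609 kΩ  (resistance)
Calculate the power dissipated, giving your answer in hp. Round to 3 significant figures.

Directly: P = I²R.
I = 0.0126 kA = 12.60 A; R = 0.609 kΩ = 609.0 Ω.
P = 96685 W  (the unit combination reduces to kg·m²/s³ = W)
96685 W × (1 hp / 745.7 W) = 129.7 hp

130 hp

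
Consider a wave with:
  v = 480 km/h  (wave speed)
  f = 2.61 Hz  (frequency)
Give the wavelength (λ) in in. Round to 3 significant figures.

2010 in

Rearranging: λ = v/f.
v = 480 km/h = 133.3 m/s; f = 2.61 Hz.
λ = 51.09 m
51.09 m × (1 in / 0.02540 m) = 2011 in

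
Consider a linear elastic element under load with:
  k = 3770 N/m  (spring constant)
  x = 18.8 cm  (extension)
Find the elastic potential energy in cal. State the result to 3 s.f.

U is given directly by: U = ½kx².
k = 3770 N/m; x = 18.8 cm = 0.1880 m.
U = 66.62 J
66.62 J × (1 cal / 4.184 J) = 15.92 cal

15.9 cal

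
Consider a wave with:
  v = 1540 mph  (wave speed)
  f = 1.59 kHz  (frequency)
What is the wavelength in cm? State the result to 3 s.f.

Solving v = f·λ for λ: λ = v/f.
v = 1540 mph = 688.4 m/s; f = 1.59 kHz = 1590 Hz.
λ = 0.4330 m
0.4330 m × (1 cm / 0.01000 m) = 43.30 cm

43.3 cm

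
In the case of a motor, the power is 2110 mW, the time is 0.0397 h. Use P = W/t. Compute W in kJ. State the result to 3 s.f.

Solving P = W/t for W: W = P·t.
P = 2110 mW = 2.110 W; t = 0.0397 h = 142.9 s.
W = 301.6 J  (the unit combination reduces to kg·m²/s² = J)
301.6 J × (1 kJ / 1000 J) = 0.3016 kJ

0.302 kJ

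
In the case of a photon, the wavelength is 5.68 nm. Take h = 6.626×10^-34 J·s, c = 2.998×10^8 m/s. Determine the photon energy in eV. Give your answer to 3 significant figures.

E is given directly by: E = hc/λ.
λ = 5.68 nm = 5.680×10^-9 m; h = 6.626×10^-34 J·s; c = 2.998×10^8 m/s.
E = 3.497×10^-17 J  (the unit combination reduces to kg·m²/s² = J)
3.497×10^-17 J × (1 eV / 1.602×10^-19 J) = 218.3 eV

218 eV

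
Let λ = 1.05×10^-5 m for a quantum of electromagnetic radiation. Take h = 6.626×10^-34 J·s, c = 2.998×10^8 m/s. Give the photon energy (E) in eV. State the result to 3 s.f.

0.118 eV

Directly: E = hc/λ.
λ = 1.05×10^-5 m; h = 6.626×10^-34 J·s; c = 2.998×10^8 m/s.
E = 1.892×10^-20 J
1.892×10^-20 J × (1 eV / 1.602×10^-19 J) = 0.1181 eV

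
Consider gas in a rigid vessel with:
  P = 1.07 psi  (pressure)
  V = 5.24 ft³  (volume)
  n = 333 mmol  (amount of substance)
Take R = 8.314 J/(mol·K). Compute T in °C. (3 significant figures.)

122 °C

Rearranging PV = nRT for T: T = PV/(nR).
P = 1.07 psi = 7377 Pa; V = 5.24 ft³ = 0.1484 m³; n = 333 mmol = 0.3330 mol; R = 8.314 J/(mol·K).
T = 395.4 K
395.4 K − 273.15 = 122.2 °C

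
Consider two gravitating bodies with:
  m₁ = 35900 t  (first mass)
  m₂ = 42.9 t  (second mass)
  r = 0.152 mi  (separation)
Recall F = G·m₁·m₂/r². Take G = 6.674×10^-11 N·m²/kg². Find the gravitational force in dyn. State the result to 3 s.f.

From Newton's law of gravitation: F = Gm₁m₂/r².
m₁ = 35900 t = 3.590×10^7 kg; m₂ = 42.9 t = 42900 kg; r = 0.152 mi = 244.6 m; G = 6.674×10^-11 N·m²/kg².
F = 0.001718 N
0.001718 N × (1 dyn / 1.000×10^-5 N) = 171.8 dyn

172 dyn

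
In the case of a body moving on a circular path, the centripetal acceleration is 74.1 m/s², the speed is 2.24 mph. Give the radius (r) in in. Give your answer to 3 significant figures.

0.533 in

Rearranging: r = v²/a.
a = 74.1 m/s²; v = 2.24 mph = 1.001 m/s.
r = 0.01353 m
0.01353 m × (1 in / 0.02540 m) = 0.5328 in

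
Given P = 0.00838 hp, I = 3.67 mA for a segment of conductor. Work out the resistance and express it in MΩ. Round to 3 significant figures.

Rearranging: R = P/I².
P = 0.00838 hp = 6.249 W; I = 3.67 mA = 0.003670 A.
R = 4.640×10^5 Ω
4.640×10^5 Ω × (1 MΩ / 1.000×10^6 Ω) = 0.4640 MΩ

0.464 MΩ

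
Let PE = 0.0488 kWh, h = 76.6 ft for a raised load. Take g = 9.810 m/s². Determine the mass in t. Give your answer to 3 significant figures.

0.767 t

Solving PE = m·g·h for m: m = PE/(g·h).
PE = 0.0488 kWh = 1.757×10^5 J; h = 76.6 ft = 23.35 m; g = 9.810 m/s².
m = 767.0 kg
767.0 kg × (1 t / 1000 kg) = 0.7670 t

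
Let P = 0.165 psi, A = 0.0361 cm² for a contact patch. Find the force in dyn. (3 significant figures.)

411 dyn

Rearranging: F = P·A.
P = 0.165 psi = 1138 Pa; A = 0.0361 cm² = 3.610×10^-6 m².
F = 0.004107 N  (the unit combination reduces to kg·m/s² = N)
0.004107 N × (1 dyn / 1.000×10^-5 N) = 410.7 dyn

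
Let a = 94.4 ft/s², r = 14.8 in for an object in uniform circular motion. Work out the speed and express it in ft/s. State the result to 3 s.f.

Solving a = v²/r for v: v = √(a·r).
a = 94.4 ft/s² = 28.77 m/s²; r = 14.8 in = 0.3759 m.
v = 3.289 m/s
3.289 m/s × (1 ft/s / 0.3048 m/s) = 10.79 ft/s

10.8 ft/s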